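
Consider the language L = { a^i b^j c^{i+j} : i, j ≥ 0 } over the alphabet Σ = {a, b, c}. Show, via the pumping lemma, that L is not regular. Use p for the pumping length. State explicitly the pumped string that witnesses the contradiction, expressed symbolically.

Suppose for contradiction that L is regular, and let p be the pumping length.
Take w = a^p b^p c^{2p} ∈ L (with i=j=p, i+j=2p), |w| = 4p ≥ p.
The pumping lemma gives a decomposition w = xyz where |xy| ≤ p and y is nonempty.
Since the first p symbols of w are all a's and |xy| ≤ p, y lies entirely in the leading a-block: y = a^k for some k with 1 ≤ k ≤ p.
Consider xy^2z = a^{p+k} b^p c^{2p}. Now the a- and b-counts sum to 2p+k, but the c-count is 2p ≠ 2p+k. So xy^2z ∉ L.
This contradicts the pumping lemma, so L is not regular.

a^{p+k} b^p c^{2p}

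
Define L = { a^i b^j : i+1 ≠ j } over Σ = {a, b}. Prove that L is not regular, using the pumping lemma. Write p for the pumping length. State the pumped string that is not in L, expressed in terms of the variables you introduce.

a^{p+p!} b^{p+p!+1}

Assume L is regular. Let p be the pumping length given by the pumping lemma.
Choose w = a^p b^{p+p!+1}. Since p ≠ (p+p!+1)-1 = p+p!, w ∈ L; and |w| ≥ p.
By the pumping lemma, w = xyz with |xy| ≤ p and |y| ≥ 1.
The first p characters of w are a's, so xy (and hence y) consists only of a's. Write y = a^k, 1 ≤ k ≤ p.
Since 1 ≤ k ≤ p, k divides p!; set t = 1 + p!/k. Then xy^t z has p + (p!/k)·k = p + p! copies of a. Now the a-count is p+p! and (b-count)-1 = (p+p!+1)-1 = p+p!, so i+1 ≠ j fails. So xy^t z = a^{p+p!} b^{p+p!+1} ∉ L.
Contradiction. Therefore L is not regular.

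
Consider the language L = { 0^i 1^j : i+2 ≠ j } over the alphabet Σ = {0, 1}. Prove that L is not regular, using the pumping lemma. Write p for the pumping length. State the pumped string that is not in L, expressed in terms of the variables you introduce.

Assume L is regular; let p be its pumping constant.
Choose w = 0^p 1^{p+p!+2}. Since p ≠ (p+p!+2)-2 = p+p!, w ∈ L; and |w| ≥ p.
Write w = xyz as guaranteed by the lemma, with |xy| ≤ p and |y| > 0.
Because |xy| ≤ p and w begins with p copies of 0, we have y = 0^k with 1 ≤ k ≤ p.
Since 1 ≤ k ≤ p, k divides p!; set t = 1 + p!/k. Then xy^t z has p + (p!/k)·k = p + p! copies of 0. Now the 0-count is p+p! and (1-count)-2 = (p+p!+2)-2 = p+p!, so i+2 ≠ j fails. So xy^t z = 0^{p+p!} 1^{p+p!+2} ∉ L.
Contradiction. Therefore L is not regular.

0^{p+p!} 1^{p+p!+2}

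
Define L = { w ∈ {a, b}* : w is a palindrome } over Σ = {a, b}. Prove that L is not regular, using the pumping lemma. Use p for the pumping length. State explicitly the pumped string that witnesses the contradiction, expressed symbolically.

a^{p+k} b a^p

Assume L is regular. Let p be the pumping length given by the pumping lemma.
Take w = a^p b a^p, a palindrome of length 2p+1 ≥ p.
The pumping lemma gives a decomposition w = xyz where |xy| ≤ p and y is nonempty.
The first p characters of w are a's, so xy (and hence y) consists only of a's. Write y = a^k, 1 ≤ k ≤ p.
Pump with i = 2: xy^2z = a^{p+k} b a^p. Its reverse is a^p b a^{p+k}, which differs from xy^2z since k ≥ 1. So xy^2z is not a palindrome and xy^2z ∉ L.
This contradicts the pumping lemma, so L is not regular.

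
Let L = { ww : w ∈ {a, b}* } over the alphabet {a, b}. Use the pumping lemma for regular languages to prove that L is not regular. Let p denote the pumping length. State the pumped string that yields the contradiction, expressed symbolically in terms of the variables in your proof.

Assume L is regular; let p be its pumping constant.
Take w = a^p b^p a^p b^p = uu where u = a^pb^p; then w ∈ L and |w| = 4p ≥ p.
By the pumping lemma, w = xyz with |xy| ≤ p and y is nonempty.
Since the first p symbols of w are all a's and |xy| ≤ p, y lies entirely in the leading a-block: y = a^k for some k with 1 ≤ k ≤ p.
Pump with i = 2: xy^2z = a^{p+k} b^p a^p b^p, of length 4p+k. Suppose this equals vv. The string starts with a and ends with b, so v does too; thus the boundary between the two copies of v is a b→a transition. There is exactly one such transition, at position 2p+k, so |v| = 2p+k and |vv| = 4p+2k ≠ 4p+k since k ≥ 1. So xy^2z ∉ L.
Contradiction. Therefore L is not regular.

a^{p+k} b^p a^p b^p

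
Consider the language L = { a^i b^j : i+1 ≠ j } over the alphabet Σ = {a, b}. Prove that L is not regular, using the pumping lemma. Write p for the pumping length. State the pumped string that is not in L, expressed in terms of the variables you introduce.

a^{p+p!} b^{p+p!+1}

Toward a contradiction, assume L is regular with pumping length p.
Choose w = a^p b^{p+p!+1}. Since p ≠ (p+p!+1)-1 = p+p!, w ∈ L; and |w| ≥ p.
The pumping lemma gives a decomposition w = xyz where |xy| ≤ p and y is nonempty.
Because |xy| ≤ p and w begins with p copies of a, we have y = a^k with 1 ≤ k ≤ p.
Since 1 ≤ k ≤ p, k divides p!; set t = 1 + p!/k. Then xy^t z has p + (p!/k)·k = p + p! copies of a. Now the a-count is p+p! and (b-count)-1 = (p+p!+1)-1 = p+p!, so i+1 ≠ j fails. So xy^t z = a^{p+p!} b^{p+p!+1} ∉ L.
This is a contradiction; hence L is not regular.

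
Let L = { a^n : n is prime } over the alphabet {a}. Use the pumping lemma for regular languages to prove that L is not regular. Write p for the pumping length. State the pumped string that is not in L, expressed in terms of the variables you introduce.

a^{q(1+k)}

Assume L is regular. Let p be the pumping length given by the pumping lemma.
Let q be a prime with q ≥ p+2 (infinitely many primes exist), and take w = a^q ∈ L with |w| = q ≥ p.
Write w = xyz as guaranteed by the lemma, with |xy| ≤ p and |y| ≥ 1.
Then y = a^k for some k with 1 ≤ k ≤ p.
Since 1 ≤ k ≤ p, |xz| = q-k. Pump with i = q+1: |xy^{q+1}z| = (q-k)+(q+1)k = q+qk = q(1+k), which is composite (both factors ≥ 2). So xy^{q+1}z = a^{q(1+k)} ∉ L.
Contradiction. Therefore L is not regular.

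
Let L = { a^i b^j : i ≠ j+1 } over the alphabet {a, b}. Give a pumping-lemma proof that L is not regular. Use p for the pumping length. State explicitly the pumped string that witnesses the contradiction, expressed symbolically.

Assume L is regular. Let p be the pumping length given by the pumping lemma.
Choose w = a^p b^{p+p!-1}. Since p ≠ (p+p!-1)+1 = p+p!, w ∈ L; and |w| ≥ p.
By the pumping lemma, w = xyz with |xy| ≤ p and |y| > 0.
The first p characters of w are a's, so xy (and hence y) consists only of a's. Write y = a^k, 1 ≤ k ≤ p.
Since 1 ≤ k ≤ p, k divides p!; set t = 1 + p!/k. Then xy^t z has p + (p!/k)·k = p + p! copies of a. Now the a-count is p+p! and (b-count)+1 = (p+p!-1)+1 = p+p!, so i ≠ j+1 fails. So xy^t z = a^{p+p!} b^{p+p!-1} ∉ L.
Contradiction. Therefore L is not regular.

a^{p+p!} b^{p+p!-1}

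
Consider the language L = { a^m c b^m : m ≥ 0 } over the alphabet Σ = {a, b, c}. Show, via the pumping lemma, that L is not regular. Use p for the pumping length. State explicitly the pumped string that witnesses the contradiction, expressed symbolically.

a^{p+k} c b^p

Toward a contradiction, assume L is regular with pumping length p.
Take w = a^p c b^p ∈ L with |w| = 2p+1 ≥ p.
The pumping lemma gives a decomposition w = xyz where |xy| ≤ p and |y| > 0.
Because |xy| ≤ p and w begins with p copies of a, we have y = a^k with 1 ≤ k ≤ p.
Pump with i = 2: xy^2z = a^{p+k} c b^p, which would require p+k = p. But k ≥ 1, so xy^2z ∉ L.
This contradicts the pumping lemma, so L is not regular.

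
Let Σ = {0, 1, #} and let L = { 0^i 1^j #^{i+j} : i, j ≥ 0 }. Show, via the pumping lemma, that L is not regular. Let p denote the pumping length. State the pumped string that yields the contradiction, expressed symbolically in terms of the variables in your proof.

Suppose for contradiction that L is regular, and let p be the pumping length.
Take w = 0^p 1^p #^{2p} ∈ L (with i=j=p, i+j=2p), |w| = 4p ≥ p.
Write w = xyz as guaranteed by the lemma, with |xy| ≤ p and |y| ≥ 1.
The first p characters of w are 0's, so xy (and hence y) consists only of 0's. Write y = 0^k, 1 ≤ k ≤ p.
Consider xy^2z = 0^{p+k} 1^p #^{2p}. Now the 0- and 1-counts sum to 2p+k, but the #-count is 2p ≠ 2p+k. So xy^2z ∉ L.
Contradiction. Therefore L is not regular.

0^{p+k} 1^p #^{2p}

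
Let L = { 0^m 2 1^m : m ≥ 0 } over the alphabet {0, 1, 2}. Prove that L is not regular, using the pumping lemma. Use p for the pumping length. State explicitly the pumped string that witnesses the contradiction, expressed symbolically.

0^{p+k} 2 1^p

Toward a contradiction, assume L is regular with pumping length p.
Take w = 0^p 2 1^p ∈ L with |w| = 2p+1 ≥ p.
The pumping lemma gives a decomposition w = xyz where |xy| ≤ p and |y| ≥ 1.
The first p characters of w are 0's, so xy (and hence y) consists only of 0's. Write y = 0^k, 1 ≤ k ≤ p.
Pump with i = 2: xy^2z = 0^{p+k} 2 1^p, which would require p+k = p. But k ≥ 1, so xy^2z ∉ L.
Contradiction. Therefore L is not regular.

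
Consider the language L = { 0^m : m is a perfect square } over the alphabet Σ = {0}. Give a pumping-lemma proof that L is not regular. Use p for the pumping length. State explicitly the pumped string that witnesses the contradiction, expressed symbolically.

0^{p²+k}

Assume L is regular; let p be its pumping constant.
Take w = 0^{p²} ∈ L with |w| = p² ≥ p.
The pumping lemma gives a decomposition w = xyz where |xy| ≤ p and |y| ≥ 1.
Then y = 0^k for some k with 1 ≤ k ≤ p.
Pump with i = 2: xy^2z = 0^{p²+k}. Since 1 ≤ k ≤ p, p² < p²+k ≤ p²+p < (p+1)², so p²+k lies strictly between consecutive squares and is not a perfect square. So xy^2z ∉ L.
Contradiction. Therefore L is not regular.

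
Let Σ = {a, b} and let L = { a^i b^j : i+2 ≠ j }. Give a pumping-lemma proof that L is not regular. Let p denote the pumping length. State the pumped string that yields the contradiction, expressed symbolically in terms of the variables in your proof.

Assume L is regular. Let p be the pumping length given by the pumping lemma.
Choose w = a^p b^{p+p!+2}. Since p ≠ (p+p!+2)-2 = p+p!, w ∈ L; and |w| ≥ p.
The pumping lemma gives a decomposition w = xyz where |xy| ≤ p and |y| ≥ 1.
The first p characters of w are a's, so xy (and hence y) consists only of a's. Write y = a^k, 1 ≤ k ≤ p.
Since 1 ≤ k ≤ p, k divides p!; set t = 1 + p!/k. Then xy^t z has p + (p!/k)·k = p + p! copies of a. Now the a-count is p+p! and (b-count)-2 = (p+p!+2)-2 = p+p!, so i+2 ≠ j fails. So xy^t z = a^{p+p!} b^{p+p!+2} ∉ L.
Contradiction. Therefore L is not regular.

a^{p+p!} b^{p+p!+2}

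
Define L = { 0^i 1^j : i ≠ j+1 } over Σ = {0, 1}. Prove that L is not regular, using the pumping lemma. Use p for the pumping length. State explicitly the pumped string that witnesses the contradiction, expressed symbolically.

0^{p+p!} 1^{p+p!-1}

Suppose for contradiction that L is regular, and let p be the pumping length.
Choose w = 0^p 1^{p+p!-1}. Since p ≠ (p+p!-1)+1 = p+p!, w ∈ L; and |w| ≥ p.
The pumping lemma gives a decomposition w = xyz where |xy| ≤ p and |y| > 0.
Because |xy| ≤ p and w begins with p copies of 0, we have y = 0^k with 1 ≤ k ≤ p.
Since 1 ≤ k ≤ p, k divides p!; set t = 1 + p!/k. Then xy^t z has p + (p!/k)·k = p + p! copies of 0. Now the 0-count is p+p! and (1-count)+1 = (p+p!-1)+1 = p+p!, so i ≠ j+1 fails. So xy^t z = 0^{p+p!} 1^{p+p!-1} ∉ L.
Contradiction. Therefore L is not regular.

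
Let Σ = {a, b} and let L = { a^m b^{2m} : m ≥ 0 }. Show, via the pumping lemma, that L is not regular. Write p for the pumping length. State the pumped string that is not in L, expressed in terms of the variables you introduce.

Toward a contradiction, assume L is regular with pumping length p.
Take w = a^p b^{2p}. Then w ∈ L and |w| = 3p ≥ p.
The pumping lemma gives a decomposition w = xyz where |xy| ≤ p and y is nonempty.
Since the first p symbols of w are all a's and |xy| ≤ p, y lies entirely in the leading a-block: y = a^k for some k with 1 ≤ k ≤ p.
Pump with i = 2: xy^2z = a^{p+k} b^{2p}. For this to lie in L we would need 2p = 2(p+k), which forces k = 0. But k ≥ 1, so xy^2z ∉ L.
Contradiction. Therefore L is not regular.

a^{p+k} b^{2p}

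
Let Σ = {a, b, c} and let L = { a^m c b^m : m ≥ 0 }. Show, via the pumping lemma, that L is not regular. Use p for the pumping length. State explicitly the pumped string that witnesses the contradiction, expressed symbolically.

a^{p+k} c b^p

Suppose for contradiction that L is regular, and let p be the pumping length.
Take w = a^p c b^p ∈ L with |w| = 2p+1 ≥ p.
Write w = xyz as guaranteed by the lemma, with |xy| ≤ p and y is nonempty.
Because |xy| ≤ p and w begins with p copies of a, we have y = a^k with 1 ≤ k ≤ p.
Pump with i = 2: xy^2z = a^{p+k} c b^p, which would require p+k = p. But k ≥ 1, so xy^2z ∉ L.
This is a contradiction; hence L is not regular.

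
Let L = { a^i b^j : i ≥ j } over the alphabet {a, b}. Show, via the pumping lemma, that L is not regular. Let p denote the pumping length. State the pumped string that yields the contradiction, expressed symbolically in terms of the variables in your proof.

Suppose for contradiction that L is regular, and let p be the pumping length.
Choose w = a^p b^p ∈ L, with |w| = 2p ≥ p.
Write w = xyz as guaranteed by the lemma, with |xy| ≤ p and |y| > 0.
The first p characters of w are a's, so xy (and hence y) consists only of a's. Write y = a^k, 1 ≤ k ≤ p.
Consider xy^0z = xz = a^{p-k} b^p. Since k ≥ 1, the a-count p-k is less than p, so i ≥ j fails; thus xz ∉ L.
This is a contradiction; hence L is not regular.

a^{p-k} b^p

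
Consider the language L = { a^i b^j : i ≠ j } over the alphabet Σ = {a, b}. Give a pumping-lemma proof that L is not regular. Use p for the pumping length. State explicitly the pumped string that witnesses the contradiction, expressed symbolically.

Toward a contradiction, assume L is regular with pumping length p.
Choose w = a^p b^{p+p!}. Since p ≠ p+p!, w ∈ L; and |w| ≥ p.
By the pumping lemma, w = xyz with |xy| ≤ p and |y| ≥ 1.
The first p characters of w are a's, so xy (and hence y) consists only of a's. Write y = a^k, 1 ≤ k ≤ p.
Since 1 ≤ k ≤ p, k divides p!; set t = 1 + p!/k. Then xy^t z has p + (p!/k)·k = p + p! copies of a. Now the a-count equals the b-count, so i ≠ j fails. So xy^t z = a^{p+p!} b^{p+p!} ∉ L.
This is a contradiction; hence L is not regular.

a^{p+p!} b^{p+p!}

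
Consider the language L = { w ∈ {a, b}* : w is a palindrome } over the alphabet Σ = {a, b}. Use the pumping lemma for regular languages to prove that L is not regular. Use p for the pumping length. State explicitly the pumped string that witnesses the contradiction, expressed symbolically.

a^{p+k} b a^p

Toward a contradiction, assume L is regular with pumping length p.
Take w = a^p b a^p, a palindrome of length 2p+1 ≥ p.
Write w = xyz as guaranteed by the lemma, with |xy| ≤ p and |y| ≥ 1.
Since the first p symbols of w are all a's and |xy| ≤ p, y lies entirely in the leading a-block: y = a^k for some k with 1 ≤ k ≤ p.
Pump with i = 2: xy^2z = a^{p+k} b a^p. Its reverse is a^p b a^{p+k}, which differs from xy^2z since k ≥ 1. So xy^2z is not a palindrome and xy^2z ∉ L.
This is a contradiction; hence L is not regular.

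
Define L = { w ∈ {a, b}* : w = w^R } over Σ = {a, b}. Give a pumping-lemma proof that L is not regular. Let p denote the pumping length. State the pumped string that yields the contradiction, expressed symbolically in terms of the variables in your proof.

a^{p+k} b a^p

Suppose for contradiction that L is regular, and let p be the pumping length.
Take w = a^p b a^p, a palindrome of length 2p+1 ≥ p.
Write w = xyz as guaranteed by the lemma, with |xy| ≤ p and |y| ≥ 1.
The first p characters of w are a's, so xy (and hence y) consists only of a's. Write y = a^k, 1 ≤ k ≤ p.
Pump with i = 2: xy^2z = a^{p+k} b a^p. Its reverse is a^p b a^{p+k}, which differs from xy^2z since k ≥ 1. So xy^2z is not a palindrome and xy^2z ∉ L.
This is a contradiction; hence L is not regular.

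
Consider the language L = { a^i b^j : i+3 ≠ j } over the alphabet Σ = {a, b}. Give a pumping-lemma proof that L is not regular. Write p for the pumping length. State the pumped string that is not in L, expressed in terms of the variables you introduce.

Suppose for contradiction that L is regular, and let p be the pumping length.
Choose w = a^p b^{p+p!+3}. Since p ≠ (p+p!+3)-3 = p+p!, w ∈ L; and |w| ≥ p.
By the pumping lemma, w = xyz with |xy| ≤ p and |y| > 0.
The first p characters of w are a's, so xy (and hence y) consists only of a's. Write y = a^k, 1 ≤ k ≤ p.
Since 1 ≤ k ≤ p, k divides p!; set t = 1 + p!/k. Then xy^t z has p + (p!/k)·k = p + p! copies of a. Now the a-count is p+p! and (b-count)-3 = (p+p!+3)-3 = p+p!, so i+3 ≠ j fails. So xy^t z = a^{p+p!} b^{p+p!+3} ∉ L.
This contradicts the pumping lemma, so L is not regular.

a^{p+p!} b^{p+p!+3}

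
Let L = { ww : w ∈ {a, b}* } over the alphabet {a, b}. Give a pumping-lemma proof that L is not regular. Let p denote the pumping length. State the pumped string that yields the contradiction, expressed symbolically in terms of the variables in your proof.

Assume L is regular. Let p be the pumping length given by the pumping lemma.
Take w = a^p b^p a^p b^p = uu where u = a^pb^p; then w ∈ L and |w| = 4p ≥ p.
The pumping lemma gives a decomposition w = xyz where |xy| ≤ p and |y| ≥ 1.
Because |xy| ≤ p and w begins with p copies of a, we have y = a^k with 1 ≤ k ≤ p.
Pump with i = 2: xy^2z = a^{p+k} b^p a^p b^p, of length 4p+k. Suppose this equals vv. The string starts with a and ends with b, so v does too; thus the boundary between the two copies of v is a b→a transition. There is exactly one such transition, at position 2p+k, so |v| = 2p+k and |vv| = 4p+2k ≠ 4p+k since k ≥ 1. So xy^2z ∉ L.
This contradicts the pumping lemma, so L is not regular.

a^{p+k} b^p a^p b^p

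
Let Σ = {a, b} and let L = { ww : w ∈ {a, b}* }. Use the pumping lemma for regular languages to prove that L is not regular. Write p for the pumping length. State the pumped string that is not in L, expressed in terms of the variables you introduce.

Toward a contradiction, assume L is regular with pumping length p.
Take w = a^p b^p a^p b^p = uu where u = a^pb^p; then w ∈ L and |w| = 4p ≥ p.
Write w = xyz as guaranteed by the lemma, with |xy| ≤ p and |y| > 0.
Because |xy| ≤ p and w begins with p copies of a, we have y = a^k with 1 ≤ k ≤ p.
Pump with i = 2: xy^2z = a^{p+k} b^p a^p b^p, of length 4p+k. Suppose this equals vv. The string starts with a and ends with b, so v does too; thus the boundary between the two copies of v is a b→a transition. There is exactly one such transition, at position 2p+k, so |v| = 2p+k and |vv| = 4p+2k ≠ 4p+k since k ≥ 1. So xy^2z ∉ L.
Contradiction. Therefore L is not regular.

a^{p+k} b^p a^p b^p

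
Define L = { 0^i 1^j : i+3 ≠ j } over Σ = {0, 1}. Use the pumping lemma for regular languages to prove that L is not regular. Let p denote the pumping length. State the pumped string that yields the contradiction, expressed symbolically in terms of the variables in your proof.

0^{p+p!} 1^{p+p!+3}

Toward a contradiction, assume L is regular with pumping length p.
Choose w = 0^p 1^{p+p!+3}. Since p ≠ (p+p!+3)-3 = p+p!, w ∈ L; and |w| ≥ p.
Write w = xyz as guaranteed by the lemma, with |xy| ≤ p and |y| > 0.
The first p characters of w are 0's, so xy (and hence y) consists only of 0's. Write y = 0^k, 1 ≤ k ≤ p.
Since 1 ≤ k ≤ p, k divides p!; set t = 1 + p!/k. Then xy^t z has p + (p!/k)·k = p + p! copies of 0. Now the 0-count is p+p! and (1-count)-3 = (p+p!+3)-3 = p+p!, so i+3 ≠ j fails. So xy^t z = 0^{p+p!} 1^{p+p!+3} ∉ L.
Contradiction. Therefore L is not regular.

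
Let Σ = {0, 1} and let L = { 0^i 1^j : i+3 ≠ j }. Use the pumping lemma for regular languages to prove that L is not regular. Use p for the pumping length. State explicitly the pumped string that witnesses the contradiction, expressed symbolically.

Toward a contradiction, assume L is regular with pumping length p.
Choose w = 0^p 1^{p+p!+3}. Since p ≠ (p+p!+3)-3 = p+p!, w ∈ L; and |w| ≥ p.
By the pumping lemma, w = xyz with |xy| ≤ p and y is nonempty.
The first p characters of w are 0's, so xy (and hence y) consists only of 0's. Write y = 0^k, 1 ≤ k ≤ p.
Since 1 ≤ k ≤ p, k divides p!; set t = 1 + p!/k. Then xy^t z has p + (p!/k)·k = p + p! copies of 0. Now the 0-count is p+p! and (1-count)-3 = (p+p!+3)-3 = p+p!, so i+3 ≠ j fails. So xy^t z = 0^{p+p!} 1^{p+p!+3} ∉ L.
Contradiction. Therefore L is not regular.

0^{p+p!} 1^{p+p!+3}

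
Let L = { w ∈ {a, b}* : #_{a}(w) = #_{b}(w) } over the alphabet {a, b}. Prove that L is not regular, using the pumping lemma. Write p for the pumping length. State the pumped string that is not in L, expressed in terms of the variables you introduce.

a^{p+k} b^p

Assume L is regular. Let p be the pumping length given by the pumping lemma.
Choose w = a^p b^p ∈ L with |w| = 2p ≥ p.
The pumping lemma gives a decomposition w = xyz where |xy| ≤ p and y is nonempty.
The first p characters of w are a's, so xy (and hence y) consists only of a's. Write y = a^k, 1 ≤ k ≤ p.
Pump with i = 2: xy^2z = a^{p+k} b^p has p+k occurrences of a but only p of b. Since k ≥ 1 the counts differ, so xy^2z ∉ L.
This contradicts the pumping lemma, so L is not regular.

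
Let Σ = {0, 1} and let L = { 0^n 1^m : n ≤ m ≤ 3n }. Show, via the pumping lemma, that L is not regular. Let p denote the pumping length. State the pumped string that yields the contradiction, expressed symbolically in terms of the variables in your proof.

Assume L is regular; let p be its pumping constant.
Take w = 0^p 1^p ∈ L (since p ≤ p ≤ 3p), with |w| = 2p ≥ p.
By the pumping lemma, w = xyz with |xy| ≤ p and |y| > 0.
Since the first p symbols of w are all 0's and |xy| ≤ p, y lies entirely in the leading 0-block: y = 0^k for some k with 1 ≤ k ≤ p.
Pump with i = 2: xy^2z = 0^{p+k} 1^p. Now n = p+k > p = m, so the condition n ≤ m fails. Thus xy^2z ∉ L.
This is a contradiction; hence L is not regular.

0^{p+k} 1^p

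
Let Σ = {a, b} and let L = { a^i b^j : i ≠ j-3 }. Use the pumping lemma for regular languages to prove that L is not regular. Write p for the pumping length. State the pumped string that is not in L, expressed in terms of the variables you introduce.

a^{p+p!} b^{p+p!+3}

Assume L is regular. Let p be the pumping length given by the pumping lemma.
Choose w = a^p b^{p+p!+3}. Since p ≠ (p+p!+3)-3 = p+p!, w ∈ L; and |w| ≥ p.
The pumping lemma gives a decomposition w = xyz where |xy| ≤ p and y is nonempty.
Since the first p symbols of w are all a's and |xy| ≤ p, y lies entirely in the leading a-block: y = a^k for some k with 1 ≤ k ≤ p.
Since 1 ≤ k ≤ p, k divides p!; set t = 1 + p!/k. Then xy^t z has p + (p!/k)·k = p + p! copies of a. Now the a-count is p+p! and (b-count)-3 = (p+p!+3)-3 = p+p!, so i ≠ j-3 fails. So xy^t z = a^{p+p!} b^{p+p!+3} ∉ L.
This is a contradiction; hence L is not regular.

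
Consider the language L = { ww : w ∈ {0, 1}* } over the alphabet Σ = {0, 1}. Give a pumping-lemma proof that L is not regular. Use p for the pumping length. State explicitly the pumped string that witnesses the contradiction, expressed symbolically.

0^{p+k} 1^p 0^p 1^p

Toward a contradiction, assume L is regular with pumping length p.
Take w = 0^p 1^p 0^p 1^p = uu where u = 0^p1^p; then w ∈ L and |w| = 4p ≥ p.
By the pumping lemma, w = xyz with |xy| ≤ p and |y| > 0.
Since the first p symbols of w are all 0's and |xy| ≤ p, y lies entirely in the leading 0-block: y = 0^k for some k with 1 ≤ k ≤ p.
Pump with i = 2: xy^2z = 0^{p+k} 1^p 0^p 1^p, of length 4p+k. Suppose this equals vv. The string starts with 0 and ends with 1, so v does too; thus the boundary between the two copies of v is a 1→0 transition. There is exactly one such transition, at position 2p+k, so |v| = 2p+k and |vv| = 4p+2k ≠ 4p+k since k ≥ 1. So xy^2z ∉ L.
This contradicts the pumping lemma, so L is not regular.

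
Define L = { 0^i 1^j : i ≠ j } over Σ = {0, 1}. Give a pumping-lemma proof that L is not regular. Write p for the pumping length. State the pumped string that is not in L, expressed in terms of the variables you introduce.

Toward a contradiction, assume L is regular with pumping length p.
Choose w = 0^p 1^{p+p!}. Since p ≠ p+p!, w ∈ L; and |w| ≥ p.
Write w = xyz as guaranteed by the lemma, with |xy| ≤ p and |y| ≥ 1.
The first p characters of w are 0's, so xy (and hence y) consists only of 0's. Write y = 0^k, 1 ≤ k ≤ p.
Since 1 ≤ k ≤ p, k divides p!; set t = 1 + p!/k. Then xy^t z has p + (p!/k)·k = p + p! copies of 0. Now the 0-count equals the 1-count, so i ≠ j fails. So xy^t z = 0^{p+p!} 1^{p+p!} ∉ L.
Contradiction. Therefore L is not regular.

0^{p+p!} 1^{p+p!}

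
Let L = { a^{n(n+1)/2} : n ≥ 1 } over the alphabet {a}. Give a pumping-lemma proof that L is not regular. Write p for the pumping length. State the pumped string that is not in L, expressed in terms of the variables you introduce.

a^{p(p+1)/2+k}

Assume L is regular; let p be its pumping constant.
Take w = a^{p(p+1)/2} ∈ L with |w| = p(p+1)/2 ≥ p.
By the pumping lemma, w = xyz with |xy| ≤ p and |y| > 0.
Then y = a^k for some k with 1 ≤ k ≤ p.
Pump with i = 2: xy^2z = a^{p(p+1)/2+k}. Since 1 ≤ k ≤ p, p(p+1)/2 < p(p+1)/2+k ≤ p(p+1)/2+p < (p+1)(p+2)/2, so p(p+1)/2+k is strictly between consecutive triangular numbers. So xy^2z ∉ L.
This is a contradiction; hence L is not regular.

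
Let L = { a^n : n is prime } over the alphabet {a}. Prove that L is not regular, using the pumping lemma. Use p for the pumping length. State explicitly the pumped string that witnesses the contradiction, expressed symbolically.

a^{q(1+k)}

Assume L is regular; let p be its pumping constant.
Let q be a prime with q ≥ p+2 (infinitely many primes exist), and take w = a^q ∈ L with |w| = q ≥ p.
Write w = xyz as guaranteed by the lemma, with |xy| ≤ p and |y| > 0.
Then y = a^k for some k with 1 ≤ k ≤ p.
Since 1 ≤ k ≤ p, |xz| = q-k. Pump with i = q+1: |xy^{q+1}z| = (q-k)+(q+1)k = q+qk = q(1+k), which is composite (both factors ≥ 2). So xy^{q+1}z = a^{q(1+k)} ∉ L.
This contradicts the pumping lemma, so L is not regular.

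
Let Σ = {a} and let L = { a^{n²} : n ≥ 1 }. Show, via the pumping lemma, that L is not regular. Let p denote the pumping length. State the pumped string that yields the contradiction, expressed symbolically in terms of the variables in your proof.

Toward a contradiction, assume L is regular with pumping length p.
Take w = a^{p²} ∈ L with |w| = p² ≥ p.
Write w = xyz as guaranteed by the lemma, with |xy| ≤ p and |y| ≥ 1.
Then y = a^k for some k with 1 ≤ k ≤ p.
Pump with i = 2: xy^2z = a^{p²+k}. Since 1 ≤ k ≤ p, p² < p²+k ≤ p²+p < (p+1)², so p²+k lies strictly between consecutive squares and is not a perfect square. So xy^2z ∉ L.
This is a contradiction; hence L is not regular.

a^{p²+k}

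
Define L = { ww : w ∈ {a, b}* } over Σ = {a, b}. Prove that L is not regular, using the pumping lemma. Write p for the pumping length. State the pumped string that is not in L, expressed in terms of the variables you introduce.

Suppose for contradiction that L is regular, and let p be the pumping length.
Take w = a^p b^p a^p b^p = uu where u = a^pb^p; then w ∈ L and |w| = 4p ≥ p.
By the pumping lemma, w = xyz with |xy| ≤ p and |y| > 0.
The first p characters of w are a's, so xy (and hence y) consists only of a's. Write y = a^k, 1 ≤ k ≤ p.
Pump with i = 2: xy^2z = a^{p+k} b^p a^p b^p, of length 4p+k. Suppose this equals vv. The string starts with a and ends with b, so v does too; thus the boundary between the two copies of v is a b→a transition. There is exactly one such transition, at position 2p+k, so |v| = 2p+k and |vv| = 4p+2k ≠ 4p+k since k ≥ 1. So xy^2z ∉ L.
Contradiction. Therefore L is not regular.

a^{p+k} b^p a^p b^p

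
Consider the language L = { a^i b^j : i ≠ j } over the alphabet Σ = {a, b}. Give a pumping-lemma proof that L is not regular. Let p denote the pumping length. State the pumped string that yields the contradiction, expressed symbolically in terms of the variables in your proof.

Suppose for contradiction that L is regular, and let p be the pumping length.
Choose w = a^p b^{p+p!}. Since p ≠ p+p!, w ∈ L; and |w| ≥ p.
By the pumping lemma, w = xyz with |xy| ≤ p and |y| > 0.
Since the first p symbols of w are all a's and |xy| ≤ p, y lies entirely in the leading a-block: y = a^k for some k with 1 ≤ k ≤ p.
Since 1 ≤ k ≤ p, k divides p!; set t = 1 + p!/k. Then xy^t z has p + (p!/k)·k = p + p! copies of a. Now the a-count equals the b-count, so i ≠ j fails. So xy^t z = a^{p+p!} b^{p+p!} ∉ L.
This contradicts the pumping lemma, so L is not regular.

a^{p+p!} b^{p+p!}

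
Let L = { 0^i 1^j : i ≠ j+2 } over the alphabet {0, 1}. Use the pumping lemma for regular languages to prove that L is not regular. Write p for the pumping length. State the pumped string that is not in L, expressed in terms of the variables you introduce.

Assume L is regular. Let p be the pumping length given by the pumping lemma.
Choose w = 0^p 1^{p+p!-2}. Since p ≠ (p+p!-2)+2 = p+p!, w ∈ L; and |w| ≥ p.
The pumping lemma gives a decomposition w = xyz where |xy| ≤ p and |y| > 0.
The first p characters of w are 0's, so xy (and hence y) consists only of 0's. Write y = 0^k, 1 ≤ k ≤ p.
Since 1 ≤ k ≤ p, k divides p!; set t = 1 + p!/k. Then xy^t z has p + (p!/k)·k = p + p! copies of 0. Now the 0-count is p+p! and (1-count)+2 = (p+p!-2)+2 = p+p!, so i ≠ j+2 fails. So xy^t z = 0^{p+p!} 1^{p+p!-2} ∉ L.
This is a contradiction; hence L is not regular.

0^{p+p!} 1^{p+p!-2}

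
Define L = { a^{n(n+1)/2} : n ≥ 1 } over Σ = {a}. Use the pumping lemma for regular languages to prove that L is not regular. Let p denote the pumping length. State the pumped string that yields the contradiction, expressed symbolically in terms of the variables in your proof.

Suppose for contradiction that L is regular, and let p be the pumping length.
Take w = a^{p(p+1)/2} ∈ L with |w| = p(p+1)/2 ≥ p.
By the pumping lemma, w = xyz with |xy| ≤ p and |y| ≥ 1.
Then y = a^k for some k with 1 ≤ k ≤ p.
Pump with i = 2: xy^2z = a^{p(p+1)/2+k}. Since 1 ≤ k ≤ p, p(p+1)/2 < p(p+1)/2+k ≤ p(p+1)/2+p < (p+1)(p+2)/2, so p(p+1)/2+k is strictly between consecutive triangular numbers. So xy^2z ∉ L.
Contradiction. Therefore L is not regular.

a^{p(p+1)/2+k}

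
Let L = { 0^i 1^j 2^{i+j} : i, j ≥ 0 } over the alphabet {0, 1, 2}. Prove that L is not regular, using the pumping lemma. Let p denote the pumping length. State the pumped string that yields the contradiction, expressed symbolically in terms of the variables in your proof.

0^{p+k} 1^p 2^{2p}

Suppose for contradiction that L is regular, and let p be the pumping length.
Take w = 0^p 1^p 2^{2p} ∈ L (with i=j=p, i+j=2p), |w| = 4p ≥ p.
Write w = xyz as guaranteed by the lemma, with |xy| ≤ p and |y| ≥ 1.
The first p characters of w are 0's, so xy (and hence y) consists only of 0's. Write y = 0^k, 1 ≤ k ≤ p.
Consider xy^2z = 0^{p+k} 1^p 2^{2p}. Now the 0- and 1-counts sum to 2p+k, but the 2-count is 2p ≠ 2p+k. So xy^2z ∉ L.
This is a contradiction; hence L is not regular.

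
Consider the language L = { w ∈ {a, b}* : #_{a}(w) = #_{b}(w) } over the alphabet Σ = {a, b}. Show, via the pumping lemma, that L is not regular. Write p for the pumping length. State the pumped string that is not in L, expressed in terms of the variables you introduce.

Assume L is regular. Let p be the pumping length given by the pumping lemma.
Choose w = a^p b^p ∈ L with |w| = 2p ≥ p.
By the pumping lemma, w = xyz with |xy| ≤ p and |y| > 0.
Because |xy| ≤ p and w begins with p copies of a, we have y = a^k with 1 ≤ k ≤ p.
Pump with i = 2: xy^2z = a^{p+k} b^p has p+k occurrences of a but only p of b. Since k ≥ 1 the counts differ, so xy^2z ∉ L.
Contradiction. Therefore L is not regular.

a^{p+k} b^p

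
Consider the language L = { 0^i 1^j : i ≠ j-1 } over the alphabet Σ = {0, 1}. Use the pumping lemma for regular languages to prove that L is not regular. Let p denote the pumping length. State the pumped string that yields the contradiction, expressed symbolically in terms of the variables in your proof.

Toward a contradiction, assume L is regular with pumping length p.
Choose w = 0^p 1^{p+p!+1}. Since p ≠ (p+p!+1)-1 = p+p!, w ∈ L; and |w| ≥ p.
The pumping lemma gives a decomposition w = xyz where |xy| ≤ p and |y| > 0.
The first p characters of w are 0's, so xy (and hence y) consists only of 0's. Write y = 0^k, 1 ≤ k ≤ p.
Since 1 ≤ k ≤ p, k divides p!; set t = 1 + p!/k. Then xy^t z has p + (p!/k)·k = p + p! copies of 0. Now the 0-count is p+p! and (1-count)-1 = (p+p!+1)-1 = p+p!, so i ≠ j-1 fails. So xy^t z = 0^{p+p!} 1^{p+p!+1} ∉ L.
This is a contradiction; hence L is not regular.

0^{p+p!} 1^{p+p!+1}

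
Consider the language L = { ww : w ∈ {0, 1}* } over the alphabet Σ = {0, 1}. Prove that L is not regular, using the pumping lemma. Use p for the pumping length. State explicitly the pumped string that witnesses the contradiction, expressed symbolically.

Suppose for contradiction that L is regular, and let p be the pumping length.
Take w = 0^p 1^p 0^p 1^p = uu where u = 0^p1^p; then w ∈ L and |w| = 4p ≥ p.
Write w = xyz as guaranteed by the lemma, with |xy| ≤ p and |y| > 0.
Because |xy| ≤ p and w begins with p copies of 0, we have y = 0^k with 1 ≤ k ≤ p.
Pump with i = 2: xy^2z = 0^{p+k} 1^p 0^p 1^p, of length 4p+k. Suppose this equals vv. The string starts with 0 and ends with 1, so v does too; thus the boundary between the two copies of v is a 1→0 transition. There is exactly one such transition, at position 2p+k, so |v| = 2p+k and |vv| = 4p+2k ≠ 4p+k since k ≥ 1. So xy^2z ∉ L.
This is a contradiction; hence L is not regular.

0^{p+k} 1^p 0^p 1^p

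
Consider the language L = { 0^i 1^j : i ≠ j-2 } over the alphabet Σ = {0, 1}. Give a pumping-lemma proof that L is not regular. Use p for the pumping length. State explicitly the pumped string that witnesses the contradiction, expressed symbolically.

Assume L is regular. Let p be the pumping length given by the pumping lemma.
Choose w = 0^p 1^{p+p!+2}. Since p ≠ (p+p!+2)-2 = p+p!, w ∈ L; and |w| ≥ p.
The pumping lemma gives a decomposition w = xyz where |xy| ≤ p and y is nonempty.
The first p characters of w are 0's, so xy (and hence y) consists only of 0's. Write y = 0^k, 1 ≤ k ≤ p.
Since 1 ≤ k ≤ p, k divides p!; set t = 1 + p!/k. Then xy^t z has p + (p!/k)·k = p + p! copies of 0. Now the 0-count is p+p! and (1-count)-2 = (p+p!+2)-2 = p+p!, so i ≠ j-2 fails. So xy^t z = 0^{p+p!} 1^{p+p!+2} ∉ L.
Contradiction. Therefore L is not regular.

0^{p+p!} 1^{p+p!+2}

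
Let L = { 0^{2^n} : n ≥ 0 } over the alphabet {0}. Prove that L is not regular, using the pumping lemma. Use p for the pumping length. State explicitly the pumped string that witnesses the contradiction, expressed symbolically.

Toward a contradiction, assume L is regular with pumping length p.
Take w = 0^{2^p} ∈ L with |w| = 2^p ≥ p.
Write w = xyz as guaranteed by the lemma, with |xy| ≤ p and y is nonempty.
Then y = 0^k for some k with 1 ≤ k ≤ p.
Pump with i = 2: xy^2z = 0^{2^p+k}. Since 1 ≤ k ≤ p < 2^p, we have 2^p < 2^p+k < 2^{p+1}, so 2^p+k is not a power of 2. So xy^2z ∉ L.
Contradiction. Therefore L is not regular.

0^{2^p+k}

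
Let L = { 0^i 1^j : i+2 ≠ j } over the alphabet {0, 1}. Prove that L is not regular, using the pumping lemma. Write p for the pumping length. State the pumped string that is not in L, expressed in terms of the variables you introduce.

0^{p+p!} 1^{p+p!+2}

Toward a contradiction, assume L is regular with pumping length p.
Choose w = 0^p 1^{p+p!+2}. Since p ≠ (p+p!+2)-2 = p+p!, w ∈ L; and |w| ≥ p.
By the pumping lemma, w = xyz with |xy| ≤ p and |y| ≥ 1.
The first p characters of w are 0's, so xy (and hence y) consists only of 0's. Write y = 0^k, 1 ≤ k ≤ p.
Since 1 ≤ k ≤ p, k divides p!; set t = 1 + p!/k. Then xy^t z has p + (p!/k)·k = p + p! copies of 0. Now the 0-count is p+p! and (1-count)-2 = (p+p!+2)-2 = p+p!, so i+2 ≠ j fails. So xy^t z = 0^{p+p!} 1^{p+p!+2} ∉ L.
This contradicts the pumping lemma, so L is not regular.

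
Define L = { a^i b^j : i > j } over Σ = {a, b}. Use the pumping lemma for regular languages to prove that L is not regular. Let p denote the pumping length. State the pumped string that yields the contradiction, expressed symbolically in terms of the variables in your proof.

a^{p+1-k} b^p

Toward a contradiction, assume L is regular with pumping length p.
Choose w = a^{p+1} b^p ∈ L, with |w| = 2p+1 ≥ p.
The pumping lemma gives a decomposition w = xyz where |xy| ≤ p and y is nonempty.
The first p characters of w are a's, so xy (and hence y) consists only of a's. Write y = a^k, 1 ≤ k ≤ p.
Consider xy^0z = xz = a^{p+1-k} b^p. Since k ≥ 1, the a-count p+1-k is at most p, so i > j fails; thus xz ∉ L.
This contradicts the pumping lemma, so L is not regular.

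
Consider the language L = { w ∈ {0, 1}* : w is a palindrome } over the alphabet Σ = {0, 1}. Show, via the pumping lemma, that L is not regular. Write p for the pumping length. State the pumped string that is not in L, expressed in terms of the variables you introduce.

0^{p+k} 1 0^p

Suppose for contradiction that L is regular, and let p be the pumping length.
Take w = 0^p 1 0^p, a palindrome of length 2p+1 ≥ p.
Write w = xyz as guaranteed by the lemma, with |xy| ≤ p and |y| ≥ 1.
The first p characters of w are 0's, so xy (and hence y) consists only of 0's. Write y = 0^k, 1 ≤ k ≤ p.
Pump with i = 2: xy^2z = 0^{p+k} 1 0^p. Its reverse is 0^p 1 0^{p+k}, which differs from xy^2z since k ≥ 1. So xy^2z is not a palindrome and xy^2z ∉ L.
This contradicts the pumping lemma, so L is not regular.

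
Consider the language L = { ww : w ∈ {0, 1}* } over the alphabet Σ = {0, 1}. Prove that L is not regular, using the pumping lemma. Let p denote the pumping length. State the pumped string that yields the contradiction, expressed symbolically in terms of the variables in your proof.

Toward a contradiction, assume L is regular with pumping length p.
Take w = 0^p 1^p 0^p 1^p = uu where u = 0^p1^p; then w ∈ L and |w| = 4p ≥ p.
Write w = xyz as guaranteed by the lemma, with |xy| ≤ p and |y| > 0.
Since the first p symbols of w are all 0's and |xy| ≤ p, y lies entirely in the leading 0-block: y = 0^k for some k with 1 ≤ k ≤ p.
Pump with i = 2: xy^2z = 0^{p+k} 1^p 0^p 1^p, of length 4p+k. Suppose this equals vv. The string starts with 0 and ends with 1, so v does too; thus the boundary between the two copies of v is a 1→0 transition. There is exactly one such transition, at position 2p+k, so |v| = 2p+k and |vv| = 4p+2k ≠ 4p+k since k ≥ 1. So xy^2z ∉ L.
This is a contradiction; hence L is not regular.

0^{p+k} 1^p 0^p 1^p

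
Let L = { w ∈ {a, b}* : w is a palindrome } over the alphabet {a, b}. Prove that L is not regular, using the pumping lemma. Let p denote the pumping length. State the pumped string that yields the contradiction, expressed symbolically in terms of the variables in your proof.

Suppose for contradiction that L is regular, and let p be the pumping length.
Take w = a^p b a^p, a palindrome of length 2p+1 ≥ p.
By the pumping lemma, w = xyz with |xy| ≤ p and |y| > 0.
Because |xy| ≤ p and w begins with p copies of a, we have y = a^k with 1 ≤ k ≤ p.
Pump with i = 2: xy^2z = a^{p+k} b a^p. Its reverse is a^p b a^{p+k}, which differs from xy^2z since k ≥ 1. So xy^2z is not a palindrome and xy^2z ∉ L.
This is a contradiction; hence L is not regular.

a^{p+k} b a^p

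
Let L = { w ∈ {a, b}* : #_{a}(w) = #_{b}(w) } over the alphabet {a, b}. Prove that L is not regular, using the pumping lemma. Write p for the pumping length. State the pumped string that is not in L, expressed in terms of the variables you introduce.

a^{p+k} b^p

Suppose for contradiction that L is regular, and let p be the pumping length.
Choose w = a^p b^p ∈ L with |w| = 2p ≥ p.
By the pumping lemma, w = xyz with |xy| ≤ p and |y| ≥ 1.
Because |xy| ≤ p and w begins with p copies of a, we have y = a^k with 1 ≤ k ≤ p.
Pump with i = 2: xy^2z = a^{p+k} b^p has p+k occurrences of a but only p of b. Since k ≥ 1 the counts differ, so xy^2z ∉ L.
This contradicts the pumping lemma, so L is not regular.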